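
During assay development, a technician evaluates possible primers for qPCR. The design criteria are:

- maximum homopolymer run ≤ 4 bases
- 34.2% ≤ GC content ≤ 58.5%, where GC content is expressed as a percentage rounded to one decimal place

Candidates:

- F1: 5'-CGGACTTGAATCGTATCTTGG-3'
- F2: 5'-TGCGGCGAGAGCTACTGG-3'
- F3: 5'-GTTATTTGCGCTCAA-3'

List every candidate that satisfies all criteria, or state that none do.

F1 (21 nt, A=4 T=7 G=6 C=4): longest run = 2 ✓; GC 10/21 = 47.6% ✓ — passes.
F2 (18 nt, A=3 T=3 G=8 C=4): longest run = 2 ✓; GC 12/18 = 66.7%, outside 34.2–58.5% ✗ — fails.
F3 (15 nt, A=3 T=6 G=3 C=3): longest run = 3 ✓; GC 6/15 = 40.0% ✓ — passes.

F1 and F3.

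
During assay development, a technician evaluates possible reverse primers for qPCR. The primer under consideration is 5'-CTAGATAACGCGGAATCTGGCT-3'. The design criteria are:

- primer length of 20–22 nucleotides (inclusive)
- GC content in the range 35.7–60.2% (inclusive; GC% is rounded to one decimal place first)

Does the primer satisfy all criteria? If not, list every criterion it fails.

Base counts: A=6, T=5, G=6, C=5 (length 22).
length: length 22 ✓
GC content: GC 11/22 = 50.0% ✓

Meets all criteria.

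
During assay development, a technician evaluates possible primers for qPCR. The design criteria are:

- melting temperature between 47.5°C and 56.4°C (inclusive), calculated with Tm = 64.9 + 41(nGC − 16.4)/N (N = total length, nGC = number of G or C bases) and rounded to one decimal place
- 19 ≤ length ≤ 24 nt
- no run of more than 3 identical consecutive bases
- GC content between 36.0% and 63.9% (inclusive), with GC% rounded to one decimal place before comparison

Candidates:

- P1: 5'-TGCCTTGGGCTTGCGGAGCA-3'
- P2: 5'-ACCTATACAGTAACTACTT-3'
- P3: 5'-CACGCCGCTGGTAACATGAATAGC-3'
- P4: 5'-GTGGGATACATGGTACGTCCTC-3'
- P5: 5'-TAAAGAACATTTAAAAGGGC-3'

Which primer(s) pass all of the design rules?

None of the candidates satisfy all criteria.

P1 (20 nt, A=2 T=5 G=8 C=5): Tm = 64.9 + 41·(13 − 16.4)/20 = 57.9°C, outside 47.5–56.4°C ✗; length 20 ✓; longest run = 3 ✓; GC 13/20 = 65.0%, outside 36.0–63.9% ✗ — fails.
P2 (19 nt, A=7 T=6 G=1 C=5): Tm = 64.9 + 41·(6 − 16.4)/19 = 42.5°C, outside 47.5–56.4°C ✗; length 19 ✓; longest run = 2 ✓; GC 6/19 = 31.6%, outside 36.0–63.9% ✗ — fails.
P3 (24 nt, A=7 T=4 G=6 C=7): Tm = 64.9 + 41·(13 − 16.4)/24 = 59.1°C, outside 47.5–56.4°C ✗; length 24 ✓; longest run = 2 ✓; GC 13/24 = 54.2% ✓ — fails.
P4 (22 nt, A=4 T=6 G=7 C=5): Tm = 64.9 + 41·(12 − 16.4)/22 = 56.7°C, outside 47.5–56.4°C ✗; length 22 ✓; longest run = 3 ✓; GC 12/22 = 54.5% ✓ — fails.
P5 (20 nt, A=10 T=4 G=4 C=2): Tm = 64.9 + 41·(6 − 16.4)/20 = 43.6°C, outside 47.5–56.4°C ✗; length 20 ✓; longest run = 4, exceeds 3 ✗; GC 6/20 = 30.0%, outside 36.0–63.9% ✗ — fails.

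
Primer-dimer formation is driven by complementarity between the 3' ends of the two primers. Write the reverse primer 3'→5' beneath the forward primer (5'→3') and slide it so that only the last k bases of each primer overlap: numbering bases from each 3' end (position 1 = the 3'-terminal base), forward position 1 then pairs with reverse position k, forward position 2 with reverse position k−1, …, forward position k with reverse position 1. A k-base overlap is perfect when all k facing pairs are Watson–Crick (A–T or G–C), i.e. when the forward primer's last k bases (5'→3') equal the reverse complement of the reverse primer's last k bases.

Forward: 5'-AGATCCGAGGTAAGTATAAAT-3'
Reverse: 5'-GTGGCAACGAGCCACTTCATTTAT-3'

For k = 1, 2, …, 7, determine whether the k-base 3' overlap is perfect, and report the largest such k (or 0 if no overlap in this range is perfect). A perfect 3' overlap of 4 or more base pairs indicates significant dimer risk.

Longest perfect overlap: 6 complementary base pairs; significant dimer risk (threshold 4).

Last 7 bases (5'→3') — forward …TATAAAT, reverse …CATTTAT.
Reverse complement of the reverse primer's last 7 bases: ATAAATG; its first k bases are the reverse complement of the reverse primer's last k bases, so a perfect k-base overlap needs the forward primer's last k bases to equal them.
Comparing (forward last k vs required): k=1: T vs A ✗; k=2: AT vs AT ✓; k=3: AAT vs ATA ✗; k=4: AAAT vs ATAA ✗; k=5: TAAAT vs ATAAA ✗; k=6: ATAAAT vs ATAAAT ✓; k=7: TATAAAT vs ATAAATG ✗.
Perfect overlaps at k = 2, 6; the largest is 6.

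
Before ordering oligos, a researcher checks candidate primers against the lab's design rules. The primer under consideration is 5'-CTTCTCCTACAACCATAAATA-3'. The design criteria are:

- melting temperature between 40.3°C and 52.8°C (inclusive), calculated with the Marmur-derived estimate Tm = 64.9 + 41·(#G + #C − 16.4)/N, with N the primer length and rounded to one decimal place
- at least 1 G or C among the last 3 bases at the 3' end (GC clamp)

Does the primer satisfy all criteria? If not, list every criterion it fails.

Base counts: A=8, T=6, G=0, C=7 (length 21).
Tm: Tm = 64.9 + 41·(7 − 16.4)/21 = 46.5°C ✓
GC clamp: 3' end ATA has 0 G/C, need ≥1 ✗

Fails: GC clamp.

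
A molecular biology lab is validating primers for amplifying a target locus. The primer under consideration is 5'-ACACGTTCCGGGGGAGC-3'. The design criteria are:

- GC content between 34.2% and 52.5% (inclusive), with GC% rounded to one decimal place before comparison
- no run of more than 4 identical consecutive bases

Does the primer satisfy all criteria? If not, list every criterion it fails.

Fails: GC content, homopolymer run.

Base counts: A=3, T=2, G=7, C=5 (length 17).
GC content: GC 12/17 = 70.6%, outside 34.2–52.5% ✗
homopolymer run: longest run = 5, exceeds 4 ✗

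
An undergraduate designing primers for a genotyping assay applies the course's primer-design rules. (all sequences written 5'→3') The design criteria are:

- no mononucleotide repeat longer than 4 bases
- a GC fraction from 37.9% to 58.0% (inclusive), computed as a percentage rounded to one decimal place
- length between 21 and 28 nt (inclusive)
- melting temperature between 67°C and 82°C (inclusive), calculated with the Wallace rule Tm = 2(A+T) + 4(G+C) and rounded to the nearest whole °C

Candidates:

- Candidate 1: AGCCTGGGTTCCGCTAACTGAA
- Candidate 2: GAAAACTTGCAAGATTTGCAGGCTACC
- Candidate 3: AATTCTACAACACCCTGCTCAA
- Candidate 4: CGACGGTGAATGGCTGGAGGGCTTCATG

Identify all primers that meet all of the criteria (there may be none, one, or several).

Candidate 1 and Candidate 2.

Candidate 1 (22 nt, A=5 T=5 G=6 C=6): longest run = 3 ✓; GC 12/22 = 54.5% ✓; length 22 ✓; Tm = 2·10 + 4·12 = 68°C ✓ — passes.
Candidate 2 (27 nt, A=9 T=6 G=6 C=6): longest run = 4 ✓; GC 12/27 = 44.4% ✓; length 27 ✓; Tm = 2·15 + 4·12 = 78°C ✓ — passes.
Candidate 3 (22 nt, A=8 T=5 G=1 C=8): longest run = 3 ✓; GC 9/22 = 40.9% ✓; length 22 ✓; Tm = 2·13 + 4·9 = 62°C, outside 67–82°C ✗ — fails.
Candidate 4 (28 nt, A=5 T=6 G=12 C=5): longest run = 3 ✓; GC 17/28 = 60.7%, outside 37.9–58.0% ✗; length 28 ✓; Tm = 2·11 + 4·17 = 90°C, outside 67–82°C ✗ — fails.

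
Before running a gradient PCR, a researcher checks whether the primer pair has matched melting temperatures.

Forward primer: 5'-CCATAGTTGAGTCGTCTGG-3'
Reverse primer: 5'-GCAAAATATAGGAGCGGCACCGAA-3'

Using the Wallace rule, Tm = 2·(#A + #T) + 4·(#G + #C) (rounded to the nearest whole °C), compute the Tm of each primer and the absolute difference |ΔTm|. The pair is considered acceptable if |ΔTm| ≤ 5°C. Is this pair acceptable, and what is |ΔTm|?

|ΔTm| = 14°C; the pair is not acceptable.

Forward: A=3 T=6 G=6 C=4 → Tm = 2·9 + 4·10 = 58°C.
Reverse: A=10 T=2 G=7 C=5 → Tm = 2·12 + 4·12 = 72°C.
|ΔTm| = |58 − 72| = 14°C, > 5°C.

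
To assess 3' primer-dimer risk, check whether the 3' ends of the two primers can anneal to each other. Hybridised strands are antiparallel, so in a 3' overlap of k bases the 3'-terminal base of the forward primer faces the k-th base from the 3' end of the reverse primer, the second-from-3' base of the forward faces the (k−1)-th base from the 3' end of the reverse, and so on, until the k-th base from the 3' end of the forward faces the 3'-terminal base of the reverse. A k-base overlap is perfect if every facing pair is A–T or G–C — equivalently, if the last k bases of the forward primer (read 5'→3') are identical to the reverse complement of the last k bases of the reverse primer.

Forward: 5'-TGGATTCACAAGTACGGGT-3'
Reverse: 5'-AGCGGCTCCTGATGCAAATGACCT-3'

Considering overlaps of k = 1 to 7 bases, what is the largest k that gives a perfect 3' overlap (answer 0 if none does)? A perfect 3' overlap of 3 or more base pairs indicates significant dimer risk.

Last 7 bases (5'→3') — forward …TACGGGT, reverse …ATGACCT.
Reverse complement of the reverse primer's last 7 bases: AGGTCAT; its first k bases are the reverse complement of the reverse primer's last k bases, so a perfect k-base overlap needs the forward primer's last k bases to equal them.
Comparing (forward last k vs required): k=1: T vs A ✗; k=2: GT vs AG ✗; k=3: GGT vs AGG ✗; k=4: GGGT vs AGGT ✗; k=5: CGGGT vs AGGTC ✗; k=6: ACGGGT vs AGGTCA ✗; k=7: TACGGGT vs AGGTCAT ✗.
No overlap length from 1 to 7 is perfect, so the longest perfect 3' overlap is 0.

Longest perfect overlap: 0 complementary base pairs; below the dimer-risk threshold (threshold 3).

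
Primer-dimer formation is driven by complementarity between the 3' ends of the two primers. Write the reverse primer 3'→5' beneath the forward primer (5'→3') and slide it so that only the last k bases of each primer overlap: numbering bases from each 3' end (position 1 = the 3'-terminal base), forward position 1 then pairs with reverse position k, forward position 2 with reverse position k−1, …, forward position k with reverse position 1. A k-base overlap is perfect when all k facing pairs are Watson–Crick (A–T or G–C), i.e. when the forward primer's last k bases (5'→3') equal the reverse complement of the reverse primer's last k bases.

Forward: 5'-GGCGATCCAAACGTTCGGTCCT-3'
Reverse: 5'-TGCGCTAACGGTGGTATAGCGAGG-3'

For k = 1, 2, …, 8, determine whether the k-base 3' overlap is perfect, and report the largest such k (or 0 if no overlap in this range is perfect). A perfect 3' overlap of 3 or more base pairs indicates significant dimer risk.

Longest perfect overlap: 3 complementary base pairs; significant dimer risk (threshold 3).

Last 8 bases (5'→3') — forward …TCGGTCCT, reverse …TAGCGAGG.
Reverse complement of the reverse primer's last 8 bases: CCTCGCTA; its first k bases are the reverse complement of the reverse primer's last k bases, so a perfect k-base overlap needs the forward primer's last k bases to equal them.
Comparing (forward last k vs required): k=1: T vs C ✗; k=2: CT vs CC ✗; k=3: CCT vs CCT ✓; k=4: TCCT vs CCTC ✗; k=5: GTCCT vs CCTCG ✗; k=6: GGTCCT vs CCTCGC ✗; k=7: CGGTCCT vs CCTCGCT ✗; k=8: TCGGTCCT vs CCTCGCTA ✗.
Only k = 3 is perfect, so the longest perfect 3' overlap is 3.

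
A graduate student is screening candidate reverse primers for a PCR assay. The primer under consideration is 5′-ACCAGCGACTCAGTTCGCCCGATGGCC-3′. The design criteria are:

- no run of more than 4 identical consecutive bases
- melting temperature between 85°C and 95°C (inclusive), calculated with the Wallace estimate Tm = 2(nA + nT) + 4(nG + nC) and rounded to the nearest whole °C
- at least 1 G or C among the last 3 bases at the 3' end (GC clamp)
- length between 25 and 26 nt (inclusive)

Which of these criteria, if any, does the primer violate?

Base counts: A=5, T=4, G=7, C=11 (length 27).
homopolymer run: longest run = 3 ✓
Tm: Tm = 2·9 + 4·18 = 90°C ✓
GC clamp: 3' end GCC has 3 G/C ✓
length: length 27, outside 25–26 ✗

Fails: length.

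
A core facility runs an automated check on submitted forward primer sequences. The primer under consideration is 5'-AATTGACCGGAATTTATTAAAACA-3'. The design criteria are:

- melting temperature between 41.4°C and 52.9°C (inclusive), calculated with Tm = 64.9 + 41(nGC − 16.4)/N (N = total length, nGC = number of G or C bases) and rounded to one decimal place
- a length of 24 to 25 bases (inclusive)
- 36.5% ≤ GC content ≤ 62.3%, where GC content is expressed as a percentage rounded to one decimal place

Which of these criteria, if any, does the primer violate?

Base counts: A=11, T=7, G=3, C=3 (length 24).
Tm: Tm = 64.9 + 41·(6 − 16.4)/24 = 47.1°C ✓
length: length 24 ✓
GC content: GC 6/24 = 25.0%, outside 36.5–62.3% ✗

Fails: GC content.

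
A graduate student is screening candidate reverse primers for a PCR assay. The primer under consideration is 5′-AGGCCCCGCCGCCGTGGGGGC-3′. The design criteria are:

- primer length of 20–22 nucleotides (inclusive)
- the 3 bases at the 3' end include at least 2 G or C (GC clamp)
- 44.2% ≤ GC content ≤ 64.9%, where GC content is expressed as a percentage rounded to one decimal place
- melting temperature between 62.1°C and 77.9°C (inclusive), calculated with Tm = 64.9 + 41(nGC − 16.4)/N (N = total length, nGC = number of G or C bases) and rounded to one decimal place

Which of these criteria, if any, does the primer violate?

Fails: GC content.

Base counts: A=1, T=1, G=10, C=9 (length 21).
length: length 21 ✓
GC clamp: 3' end GGC has 3 G/C ✓
GC content: GC 19/21 = 90.5%, outside 44.2–64.9% ✗
Tm: Tm = 64.9 + 41·(19 − 16.4)/21 = 70.0°C ✓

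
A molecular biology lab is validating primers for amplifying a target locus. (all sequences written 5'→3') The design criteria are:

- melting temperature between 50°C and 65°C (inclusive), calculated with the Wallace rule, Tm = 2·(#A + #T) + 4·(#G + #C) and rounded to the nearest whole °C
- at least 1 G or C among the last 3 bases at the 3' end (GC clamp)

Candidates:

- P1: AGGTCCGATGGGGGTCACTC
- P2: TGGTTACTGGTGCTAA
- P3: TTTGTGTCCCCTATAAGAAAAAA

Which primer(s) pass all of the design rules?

None of the candidates satisfy all criteria.

P1 (20 nt, A=3 T=4 G=8 C=5): Tm = 2·7 + 4·13 = 66°C, outside 50–65°C ✗; 3' end CTC has 2 G/C ✓ — fails.
P2 (16 nt, A=3 T=6 G=5 C=2): Tm = 2·9 + 4·7 = 46°C, outside 50–65°C ✗; 3' end TAA has 0 G/C, need ≥1 ✗ — fails.
P3 (23 nt, A=9 T=7 G=3 C=4): Tm = 2·16 + 4·7 = 60°C ✓; 3' end AAA has 0 G/C, need ≥1 ✗ — fails.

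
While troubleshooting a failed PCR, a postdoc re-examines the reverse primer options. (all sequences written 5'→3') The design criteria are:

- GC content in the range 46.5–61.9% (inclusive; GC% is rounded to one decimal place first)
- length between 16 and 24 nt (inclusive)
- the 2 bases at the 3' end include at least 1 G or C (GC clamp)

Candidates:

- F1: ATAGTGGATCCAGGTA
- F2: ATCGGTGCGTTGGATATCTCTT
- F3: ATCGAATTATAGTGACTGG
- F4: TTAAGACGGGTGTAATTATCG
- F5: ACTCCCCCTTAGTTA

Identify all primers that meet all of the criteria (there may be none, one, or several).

F1 (16 nt, A=5 T=4 G=5 C=2): GC 7/16 = 43.8%, outside 46.5–61.9% ✗; length 16 ✓; 3' end TA has 0 G/C, need ≥1 ✗ — fails.
F2 (22 nt, A=3 T=9 G=6 C=4): GC 10/22 = 45.5%, outside 46.5–61.9% ✗; length 22 ✓; 3' end TT has 0 G/C, need ≥1 ✗ — fails.
F3 (19 nt, A=6 T=6 G=5 C=2): GC 7/19 = 36.8%, outside 46.5–61.9% ✗; length 19 ✓; 3' end GG has 2 G/C ✓ — fails.
F4 (21 nt, A=6 T=7 G=6 C=2): GC 8/21 = 38.1%, outside 46.5–61.9% ✗; length 21 ✓; 3' end CG has 2 G/C ✓ — fails.
F5 (15 nt, A=3 T=5 G=1 C=6): GC 7/15 = 46.7% ✓; length 15, outside 16–24 ✗; 3' end TA has 0 G/C, need ≥1 ✗ — fails.

None of the candidates satisfy all criteria.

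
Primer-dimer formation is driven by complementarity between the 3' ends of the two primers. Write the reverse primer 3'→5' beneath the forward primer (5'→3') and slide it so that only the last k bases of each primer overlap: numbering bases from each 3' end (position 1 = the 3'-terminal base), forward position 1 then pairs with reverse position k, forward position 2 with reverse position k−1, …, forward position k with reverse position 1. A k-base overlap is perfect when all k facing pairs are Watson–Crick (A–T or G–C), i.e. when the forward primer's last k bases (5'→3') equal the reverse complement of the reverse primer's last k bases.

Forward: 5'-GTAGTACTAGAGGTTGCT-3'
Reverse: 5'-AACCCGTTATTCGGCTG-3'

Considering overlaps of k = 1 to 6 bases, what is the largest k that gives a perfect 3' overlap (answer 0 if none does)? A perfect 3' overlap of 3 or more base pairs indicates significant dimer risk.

Last 6 bases (5'→3') — forward …GTTGCT, reverse …CGGCTG.
Reverse complement of the reverse primer's last 6 bases: CAGCCG; its first k bases are the reverse complement of the reverse primer's last k bases, so a perfect k-base overlap needs the forward primer's last k bases to equal them.
Comparing (forward last k vs required): k=1: T vs C ✗; k=2: CT vs CA ✗; k=3: GCT vs CAG ✗; k=4: TGCT vs CAGC ✗; k=5: TTGCT vs CAGCC ✗; k=6: GTTGCT vs CAGCCG ✗.
No overlap length from 1 to 6 is perfect, so the longest perfect 3' overlap is 0.

Longest perfect overlap: 0 complementary base pairs; below the dimer-risk threshold (threshold 3).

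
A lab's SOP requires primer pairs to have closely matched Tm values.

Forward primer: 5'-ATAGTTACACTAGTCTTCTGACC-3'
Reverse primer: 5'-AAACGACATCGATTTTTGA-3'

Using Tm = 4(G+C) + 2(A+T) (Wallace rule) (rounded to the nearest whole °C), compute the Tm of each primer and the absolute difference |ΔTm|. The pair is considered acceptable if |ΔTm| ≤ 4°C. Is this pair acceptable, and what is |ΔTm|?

|ΔTm| = 14°C; the pair is not acceptable.

Forward: A=6 T=8 G=3 C=6 → Tm = 2·14 + 4·9 = 64°C.
Reverse: A=7 T=6 G=3 C=3 → Tm = 2·13 + 4·6 = 50°C.
|ΔTm| = |64 − 50| = 14°C, > 4°C.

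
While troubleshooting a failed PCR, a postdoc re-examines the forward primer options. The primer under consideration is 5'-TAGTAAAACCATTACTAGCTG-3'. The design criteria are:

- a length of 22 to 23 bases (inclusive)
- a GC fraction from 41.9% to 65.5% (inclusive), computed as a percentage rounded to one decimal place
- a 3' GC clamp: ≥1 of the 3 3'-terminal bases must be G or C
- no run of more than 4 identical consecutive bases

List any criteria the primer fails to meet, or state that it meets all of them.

Base counts: A=8, T=6, G=3, C=4 (length 21).
length: length 21, outside 22–23 ✗
GC content: GC 7/21 = 33.3%, outside 41.9–65.5% ✗
GC clamp: 3' end CTG has 2 G/C ✓
homopolymer run: longest run = 4 ✓

Fails: length, GC content.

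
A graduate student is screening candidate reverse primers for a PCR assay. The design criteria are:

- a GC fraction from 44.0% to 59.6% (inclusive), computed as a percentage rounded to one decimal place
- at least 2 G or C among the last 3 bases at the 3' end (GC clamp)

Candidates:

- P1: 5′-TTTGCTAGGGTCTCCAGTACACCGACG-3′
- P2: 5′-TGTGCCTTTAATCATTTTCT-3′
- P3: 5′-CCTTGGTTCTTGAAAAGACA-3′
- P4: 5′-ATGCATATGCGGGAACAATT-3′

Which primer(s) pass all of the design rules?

P1 (27 nt, A=5 T=7 G=7 C=8): GC 15/27 = 55.6% ✓; 3' end ACG has 2 G/C ✓ — passes.
P2 (20 nt, A=3 T=11 G=2 C=4): GC 6/20 = 30.0%, outside 44.0–59.6% ✗; 3' end TCT has 1 G/C, need ≥2 ✗ — fails.
P3 (20 nt, A=6 T=6 G=4 C=4): GC 8/20 = 40.0%, outside 44.0–59.6% ✗; 3' end ACA has 1 G/C, need ≥2 ✗ — fails.
P4 (20 nt, A=7 T=5 G=5 C=3): GC 8/20 = 40.0%, outside 44.0–59.6% ✗; 3' end ATT has 0 G/C, need ≥2 ✗ — fails.

P1 only.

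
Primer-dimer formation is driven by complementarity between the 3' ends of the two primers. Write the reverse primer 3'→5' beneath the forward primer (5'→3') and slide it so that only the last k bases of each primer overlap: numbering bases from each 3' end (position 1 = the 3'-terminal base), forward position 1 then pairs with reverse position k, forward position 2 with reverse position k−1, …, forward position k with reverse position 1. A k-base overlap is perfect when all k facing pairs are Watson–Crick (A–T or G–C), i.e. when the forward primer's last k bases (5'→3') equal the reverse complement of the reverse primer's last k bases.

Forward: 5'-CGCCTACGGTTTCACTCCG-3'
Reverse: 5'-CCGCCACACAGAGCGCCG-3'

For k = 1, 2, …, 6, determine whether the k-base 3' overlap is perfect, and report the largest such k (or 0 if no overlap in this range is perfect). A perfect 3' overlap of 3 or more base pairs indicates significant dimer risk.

Last 6 bases (5'→3') — forward …ACTCCG, reverse …GCGCCG.
Reverse complement of the reverse primer's last 6 bases: CGGCGC; its first k bases are the reverse complement of the reverse primer's last k bases, so a perfect k-base overlap needs the forward primer's last k bases to equal them.
Comparing (forward last k vs required): k=1: G vs C ✗; k=2: CG vs CG ✓; k=3: CCG vs CGG ✗; k=4: TCCG vs CGGC ✗; k=5: CTCCG vs CGGCG ✗; k=6: ACTCCG vs CGGCGC ✗.
Only k = 2 is perfect, so the longest perfect 3' overlap is 2.

Longest perfect overlap: 2 complementary base pairs; below the dimer-risk threshold (threshold 3).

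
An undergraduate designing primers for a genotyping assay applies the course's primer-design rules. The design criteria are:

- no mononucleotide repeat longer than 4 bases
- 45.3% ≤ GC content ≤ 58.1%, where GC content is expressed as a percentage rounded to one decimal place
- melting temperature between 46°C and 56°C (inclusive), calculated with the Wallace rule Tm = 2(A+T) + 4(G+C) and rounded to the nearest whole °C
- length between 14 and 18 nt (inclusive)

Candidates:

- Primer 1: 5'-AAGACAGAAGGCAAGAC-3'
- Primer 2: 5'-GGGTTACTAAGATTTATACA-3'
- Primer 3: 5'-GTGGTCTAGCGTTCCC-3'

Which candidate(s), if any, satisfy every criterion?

Primer 1 (17 nt, A=9 T=0 G=5 C=3): longest run = 2 ✓; GC 8/17 = 47.1% ✓; Tm = 2·9 + 4·8 = 50°C ✓; length 17 ✓ — passes.
Primer 2 (20 nt, A=7 T=7 G=4 C=2): longest run = 3 ✓; GC 6/20 = 30.0%, outside 45.3–58.1% ✗; Tm = 2·14 + 4·6 = 52°C ✓; length 20, outside 14–18 ✗ — fails.
Primer 3 (16 nt, A=1 T=5 G=5 C=5): longest run = 3 ✓; GC 10/16 = 62.5%, outside 45.3–58.1% ✗; Tm = 2·6 + 4·10 = 52°C ✓; length 16 ✓ — fails.

Primer 1 only.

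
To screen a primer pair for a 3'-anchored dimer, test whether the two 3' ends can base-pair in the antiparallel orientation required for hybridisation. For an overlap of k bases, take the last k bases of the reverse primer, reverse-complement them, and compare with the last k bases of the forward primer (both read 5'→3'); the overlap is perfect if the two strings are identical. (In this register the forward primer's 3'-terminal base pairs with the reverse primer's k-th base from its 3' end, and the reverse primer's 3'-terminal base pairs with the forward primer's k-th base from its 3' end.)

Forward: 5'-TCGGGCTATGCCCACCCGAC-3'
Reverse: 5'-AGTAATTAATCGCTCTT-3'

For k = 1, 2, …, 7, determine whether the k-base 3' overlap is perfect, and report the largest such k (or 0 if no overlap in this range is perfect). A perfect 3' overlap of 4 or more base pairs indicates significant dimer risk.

Longest perfect overlap: 0 complementary base pairs; below the dimer-risk threshold (threshold 4).

Last 7 bases (5'→3') — forward …ACCCGAC, reverse …CGCTCTT.
Reverse complement of the reverse primer's last 7 bases: AAGAGCG; its first k bases are the reverse complement of the reverse primer's last k bases, so a perfect k-base overlap needs the forward primer's last k bases to equal them.
Comparing (forward last k vs required): k=1: C vs A ✗; k=2: AC vs AA ✗; k=3: GAC vs AAG ✗; k=4: CGAC vs AAGA ✗; k=5: CCGAC vs AAGAG ✗; k=6: CCCGAC vs AAGAGC ✗; k=7: ACCCGAC vs AAGAGCG ✗.
No overlap length from 1 to 7 is perfect, so the longest perfect 3' overlap is 0.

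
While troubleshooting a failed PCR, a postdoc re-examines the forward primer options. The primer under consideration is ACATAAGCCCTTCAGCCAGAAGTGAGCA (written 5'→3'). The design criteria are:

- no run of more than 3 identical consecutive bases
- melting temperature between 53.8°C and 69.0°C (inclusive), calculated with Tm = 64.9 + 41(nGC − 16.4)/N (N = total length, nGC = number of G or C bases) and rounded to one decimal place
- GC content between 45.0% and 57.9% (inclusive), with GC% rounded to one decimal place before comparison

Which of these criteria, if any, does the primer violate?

Base counts: A=10, T=4, G=6, C=8 (length 28).
homopolymer run: longest run = 3 ✓
Tm: Tm = 64.9 + 41·(14 − 16.4)/28 = 61.4°C ✓
GC content: GC 14/28 = 50.0% ✓

Meets all criteria.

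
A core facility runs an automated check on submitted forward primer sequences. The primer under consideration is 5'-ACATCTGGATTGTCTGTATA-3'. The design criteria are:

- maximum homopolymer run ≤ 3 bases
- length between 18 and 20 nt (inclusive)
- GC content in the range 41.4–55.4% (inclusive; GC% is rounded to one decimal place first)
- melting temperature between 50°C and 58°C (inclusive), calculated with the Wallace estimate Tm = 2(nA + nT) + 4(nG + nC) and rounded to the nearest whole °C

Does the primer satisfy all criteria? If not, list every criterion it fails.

Base counts: A=5, T=8, G=4, C=3 (length 20).
homopolymer run: longest run = 2 ✓
length: length 20 ✓
GC content: GC 7/20 = 35.0%, outside 41.4–55.4% ✗
Tm: Tm = 2·13 + 4·7 = 54°C ✓

Fails: GC content.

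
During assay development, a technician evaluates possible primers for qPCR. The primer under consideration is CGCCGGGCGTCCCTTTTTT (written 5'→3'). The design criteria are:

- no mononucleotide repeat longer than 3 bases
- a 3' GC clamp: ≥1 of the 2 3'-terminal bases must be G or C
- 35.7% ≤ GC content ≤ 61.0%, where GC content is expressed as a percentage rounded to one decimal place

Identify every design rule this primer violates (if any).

Fails: homopolymer run, GC clamp, GC content.

Base counts: A=0, T=7, G=5, C=7 (length 19).
homopolymer run: longest run = 6, exceeds 3 ✗
GC clamp: 3' end TT has 0 G/C, need ≥1 ✗
GC content: GC 12/19 = 63.2%, outside 35.7–61.0% ✗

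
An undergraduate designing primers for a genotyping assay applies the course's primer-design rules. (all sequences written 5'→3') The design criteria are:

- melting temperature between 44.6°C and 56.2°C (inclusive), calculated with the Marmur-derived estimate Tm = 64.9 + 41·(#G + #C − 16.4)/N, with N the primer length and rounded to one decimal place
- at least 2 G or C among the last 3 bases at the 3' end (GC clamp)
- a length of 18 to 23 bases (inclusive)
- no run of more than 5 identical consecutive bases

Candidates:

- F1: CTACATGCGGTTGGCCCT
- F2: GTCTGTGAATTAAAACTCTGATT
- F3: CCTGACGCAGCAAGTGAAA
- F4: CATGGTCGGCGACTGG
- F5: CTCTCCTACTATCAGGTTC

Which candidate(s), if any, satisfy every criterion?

F1 (18 nt, A=2 T=5 G=5 C=6): Tm = 64.9 + 41·(11 − 16.4)/18 = 52.6°C ✓; 3' end CCT has 2 G/C ✓; length 18 ✓; longest run = 3 ✓ — passes.
F2 (23 nt, A=7 T=9 G=4 C=3): Tm = 64.9 + 41·(7 − 16.4)/23 = 48.1°C ✓; 3' end ATT has 0 G/C, need ≥2 ✗; length 23 ✓; longest run = 4 ✓ — fails.
F3 (19 nt, A=7 T=2 G=5 C=5): Tm = 64.9 + 41·(10 − 16.4)/19 = 51.1°C ✓; 3' end AAA has 0 G/C, need ≥2 ✗; length 19 ✓; longest run = 3 ✓ — fails.
F4 (16 nt, A=2 T=3 G=7 C=4): Tm = 64.9 + 41·(11 − 16.4)/16 = 51.1°C ✓; 3' end TGG has 2 G/C ✓; length 16, outside 18–23 ✗; longest run = 2 ✓ — fails.
F5 (19 nt, A=3 T=7 G=2 C=7): Tm = 64.9 + 41·(9 − 16.4)/19 = 48.9°C ✓; 3' end TTC has 1 G/C, need ≥2 ✗; length 19 ✓; longest run = 2 ✓ — fails.

F1 only.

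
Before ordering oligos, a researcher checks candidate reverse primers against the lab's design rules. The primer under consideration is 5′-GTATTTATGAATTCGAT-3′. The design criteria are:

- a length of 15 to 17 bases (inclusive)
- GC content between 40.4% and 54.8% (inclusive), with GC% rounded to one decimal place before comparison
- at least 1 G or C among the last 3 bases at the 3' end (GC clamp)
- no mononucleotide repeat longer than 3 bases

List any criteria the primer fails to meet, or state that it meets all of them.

Fails: GC content.

Base counts: A=5, T=8, G=3, C=1 (length 17).
length: length 17 ✓
GC content: GC 4/17 = 23.5%, outside 40.4–54.8% ✗
GC clamp: 3' end GAT has 1 G/C ✓
homopolymer run: longest run = 3 ✓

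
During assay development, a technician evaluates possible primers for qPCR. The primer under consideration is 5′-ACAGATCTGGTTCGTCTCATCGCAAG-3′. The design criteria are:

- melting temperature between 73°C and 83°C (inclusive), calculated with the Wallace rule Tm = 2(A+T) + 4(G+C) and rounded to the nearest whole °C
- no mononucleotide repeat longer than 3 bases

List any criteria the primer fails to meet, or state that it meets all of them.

Base counts: A=6, T=7, G=6, C=7 (length 26).
Tm: Tm = 2·13 + 4·13 = 78°C ✓
homopolymer run: longest run = 2 ✓

Meets all criteria.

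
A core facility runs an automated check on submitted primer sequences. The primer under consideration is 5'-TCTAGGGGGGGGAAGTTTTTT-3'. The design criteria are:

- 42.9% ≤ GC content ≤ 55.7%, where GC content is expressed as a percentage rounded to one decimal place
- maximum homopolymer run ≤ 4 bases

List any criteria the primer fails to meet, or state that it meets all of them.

Fails: homopolymer run.

Base counts: A=3, T=8, G=9, C=1 (length 21).
GC content: GC 10/21 = 47.6% ✓
homopolymer run: longest run = 8, exceeds 4 ✗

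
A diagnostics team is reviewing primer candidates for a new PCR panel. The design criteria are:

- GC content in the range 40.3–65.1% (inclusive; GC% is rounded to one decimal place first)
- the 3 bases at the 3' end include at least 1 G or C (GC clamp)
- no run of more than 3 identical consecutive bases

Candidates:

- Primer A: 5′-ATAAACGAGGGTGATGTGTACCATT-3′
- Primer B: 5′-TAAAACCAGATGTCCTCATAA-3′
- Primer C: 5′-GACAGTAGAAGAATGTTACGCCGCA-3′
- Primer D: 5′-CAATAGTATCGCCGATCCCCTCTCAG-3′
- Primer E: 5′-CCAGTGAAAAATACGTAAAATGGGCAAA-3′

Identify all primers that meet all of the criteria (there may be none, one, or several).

Primer A (25 nt, A=8 T=7 G=7 C=3): GC 10/25 = 40.0%, outside 40.3–65.1% ✗; 3' end ATT has 0 G/C, need ≥1 ✗; longest run = 3 ✓ — fails.
Primer B (21 nt, A=9 T=5 G=2 C=5): GC 7/21 = 33.3%, outside 40.3–65.1% ✗; 3' end TAA has 0 G/C, need ≥1 ✗; longest run = 4, exceeds 3 ✗ — fails.
Primer C (25 nt, A=9 T=4 G=7 C=5): GC 12/25 = 48.0% ✓; 3' end GCA has 2 G/C ✓; longest run = 2 ✓ — passes.
Primer D (26 nt, A=6 T=6 G=4 C=10): GC 14/26 = 53.8% ✓; 3' end CAG has 2 G/C ✓; longest run = 4, exceeds 3 ✗ — fails.
Primer E (28 nt, A=14 T=4 G=6 C=4): GC 10/28 = 35.7%, outside 40.3–65.1% ✗; 3' end AAA has 0 G/C, need ≥1 ✗; longest run = 5, exceeds 3 ✗ — fails.

Primer C only.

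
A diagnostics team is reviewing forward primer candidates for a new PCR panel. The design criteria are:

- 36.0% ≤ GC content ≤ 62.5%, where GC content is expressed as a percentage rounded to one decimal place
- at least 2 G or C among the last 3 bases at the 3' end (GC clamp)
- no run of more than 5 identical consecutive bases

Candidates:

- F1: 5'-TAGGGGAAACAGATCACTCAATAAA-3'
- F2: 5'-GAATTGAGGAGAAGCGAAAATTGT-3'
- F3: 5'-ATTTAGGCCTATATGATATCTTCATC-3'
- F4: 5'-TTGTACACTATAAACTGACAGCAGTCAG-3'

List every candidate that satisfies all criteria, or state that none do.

F1 (25 nt, A=12 T=4 G=5 C=4): GC 9/25 = 36.0% ✓; 3' end AAA has 0 G/C, need ≥2 ✗; longest run = 4 ✓ — fails.
F2 (24 nt, A=10 T=5 G=8 C=1): GC 9/24 = 37.5% ✓; 3' end TGT has 1 G/C, need ≥2 ✗; longest run = 4 ✓ — fails.
F3 (26 nt, A=7 T=11 G=3 C=5): GC 8/26 = 30.8%, outside 36.0–62.5% ✗; 3' end ATC has 1 G/C, need ≥2 ✗; longest run = 3 ✓ — fails.
F4 (28 nt, A=10 T=7 G=5 C=6): GC 11/28 = 39.3% ✓; 3' end CAG has 2 G/C ✓; longest run = 3 ✓ — passes.

F4 only.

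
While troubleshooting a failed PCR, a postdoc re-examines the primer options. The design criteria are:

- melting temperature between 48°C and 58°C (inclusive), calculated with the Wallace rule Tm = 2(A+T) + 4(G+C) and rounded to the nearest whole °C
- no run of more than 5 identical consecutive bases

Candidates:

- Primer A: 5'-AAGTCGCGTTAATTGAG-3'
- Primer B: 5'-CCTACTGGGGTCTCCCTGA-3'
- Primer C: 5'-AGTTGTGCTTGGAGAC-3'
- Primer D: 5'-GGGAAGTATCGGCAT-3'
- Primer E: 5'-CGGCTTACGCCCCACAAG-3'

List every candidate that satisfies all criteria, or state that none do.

Primer A and Primer C.

Primer A (17 nt, A=5 T=5 G=5 C=2): Tm = 2·10 + 4·7 = 48°C ✓; longest run = 2 ✓ — passes.
Primer B (19 nt, A=2 T=5 G=5 C=7): Tm = 2·7 + 4·12 = 62°C, outside 48–58°C ✗; longest run = 4 ✓ — fails.
Primer C (16 nt, A=3 T=5 G=6 C=2): Tm = 2·8 + 4·8 = 48°C ✓; longest run = 2 ✓ — passes.
Primer D (15 nt, A=4 T=3 G=6 C=2): Tm = 2·7 + 4·8 = 46°C, outside 48–58°C ✗; longest run = 3 ✓ — fails.
Primer E (18 nt, A=4 T=2 G=4 C=8): Tm = 2·6 + 4·12 = 60°C, outside 48–58°C ✗; longest run = 4 ✓ — fails.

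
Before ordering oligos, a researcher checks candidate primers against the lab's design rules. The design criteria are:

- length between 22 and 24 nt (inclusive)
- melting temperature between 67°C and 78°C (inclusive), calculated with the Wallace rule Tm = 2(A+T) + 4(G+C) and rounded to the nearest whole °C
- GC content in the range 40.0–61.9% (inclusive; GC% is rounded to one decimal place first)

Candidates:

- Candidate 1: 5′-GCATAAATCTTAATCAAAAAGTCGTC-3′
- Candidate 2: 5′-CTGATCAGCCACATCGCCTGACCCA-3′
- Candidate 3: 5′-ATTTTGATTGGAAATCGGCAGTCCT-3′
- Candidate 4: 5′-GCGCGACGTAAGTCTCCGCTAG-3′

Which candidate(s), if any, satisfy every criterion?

Candidate 1 (26 nt, A=11 T=7 G=3 C=5): length 26, outside 22–24 ✗; Tm = 2·18 + 4·8 = 68°C ✓; GC 8/26 = 30.8%, outside 40.0–61.9% ✗ — fails.
Candidate 2 (25 nt, A=6 T=4 G=4 C=11): length 25, outside 22–24 ✗; Tm = 2·10 + 4·15 = 80°C, outside 67–78°C ✗; GC 15/25 = 60.0% ✓ — fails.
Candidate 3 (25 nt, A=6 T=9 G=6 C=4): length 25, outside 22–24 ✗; Tm = 2·15 + 4·10 = 70°C ✓; GC 10/25 = 40.0% ✓ — fails.
Candidate 4 (22 nt, A=4 T=4 G=7 C=7): length 22 ✓; Tm = 2·8 + 4·14 = 72°C ✓; GC 14/22 = 63.6%, outside 40.0–61.9% ✗ — fails.

None of the candidates satisfy all criteria.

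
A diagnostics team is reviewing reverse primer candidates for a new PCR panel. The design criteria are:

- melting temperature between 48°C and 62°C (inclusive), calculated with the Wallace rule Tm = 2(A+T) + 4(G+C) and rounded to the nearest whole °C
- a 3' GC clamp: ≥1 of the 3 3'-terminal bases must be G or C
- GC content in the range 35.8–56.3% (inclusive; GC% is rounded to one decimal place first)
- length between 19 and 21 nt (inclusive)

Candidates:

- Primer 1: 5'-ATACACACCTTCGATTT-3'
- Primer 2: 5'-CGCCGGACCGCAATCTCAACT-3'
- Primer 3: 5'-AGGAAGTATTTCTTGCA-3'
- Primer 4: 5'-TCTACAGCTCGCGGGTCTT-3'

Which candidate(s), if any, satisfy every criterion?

None of the candidates satisfy all criteria.

Primer 1 (17 nt, A=5 T=6 G=1 C=5): Tm = 2·11 + 4·6 = 46°C, outside 48–62°C ✗; 3' end TTT has 0 G/C, need ≥1 ✗; GC 6/17 = 35.3%, outside 35.8–56.3% ✗; length 17, outside 19–21 ✗ — fails.
Primer 2 (21 nt, A=5 T=3 G=4 C=9): Tm = 2·8 + 4·13 = 68°C, outside 48–62°C ✗; 3' end ACT has 1 G/C ✓; GC 13/21 = 61.9%, outside 35.8–56.3% ✗; length 21 ✓ — fails.
Primer 3 (17 nt, A=5 T=6 G=4 C=2): Tm = 2·11 + 4·6 = 46°C, outside 48–62°C ✗; 3' end GCA has 2 G/C ✓; GC 6/17 = 35.3%, outside 35.8–56.3% ✗; length 17, outside 19–21 ✗ — fails.
Primer 4 (19 nt, A=2 T=6 G=5 C=6): Tm = 2·8 + 4·11 = 60°C ✓; 3' end CTT has 1 G/C ✓; GC 11/19 = 57.9%, outside 35.8–56.3% ✗; length 19 ✓ — fails.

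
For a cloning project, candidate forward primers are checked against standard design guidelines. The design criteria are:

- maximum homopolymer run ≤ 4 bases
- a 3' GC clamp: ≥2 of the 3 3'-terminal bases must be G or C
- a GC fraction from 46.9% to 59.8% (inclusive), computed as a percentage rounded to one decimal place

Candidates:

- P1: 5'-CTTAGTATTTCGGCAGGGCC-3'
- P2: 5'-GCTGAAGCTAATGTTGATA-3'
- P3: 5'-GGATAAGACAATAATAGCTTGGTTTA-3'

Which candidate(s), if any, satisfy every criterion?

P1 (20 nt, A=3 T=6 G=6 C=5): longest run = 3 ✓; 3' end GCC has 3 G/C ✓; GC 11/20 = 55.0% ✓ — passes.
P2 (19 nt, A=6 T=6 G=5 C=2): longest run = 2 ✓; 3' end ATA has 0 G/C, need ≥2 ✗; GC 7/19 = 36.8%, outside 46.9–59.8% ✗ — fails.
P3 (26 nt, A=10 T=8 G=6 C=2): longest run = 3 ✓; 3' end TTA has 0 G/C, need ≥2 ✗; GC 8/26 = 30.8%, outside 46.9–59.8% ✗ — fails.

P1 only.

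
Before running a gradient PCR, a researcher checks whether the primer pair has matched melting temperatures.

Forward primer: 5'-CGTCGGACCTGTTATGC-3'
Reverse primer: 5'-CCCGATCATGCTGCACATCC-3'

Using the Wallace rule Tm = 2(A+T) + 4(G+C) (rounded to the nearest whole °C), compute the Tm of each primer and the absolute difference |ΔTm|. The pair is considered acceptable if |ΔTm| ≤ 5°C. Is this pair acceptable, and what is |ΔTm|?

Forward: A=2 T=5 G=5 C=5 → Tm = 2·7 + 4·10 = 54°C.
Reverse: A=4 T=4 G=3 C=9 → Tm = 2·8 + 4·12 = 64°C.
|ΔTm| = |54 − 64| = 10°C, > 5°C.

|ΔTm| = 10°C; the pair is not acceptable.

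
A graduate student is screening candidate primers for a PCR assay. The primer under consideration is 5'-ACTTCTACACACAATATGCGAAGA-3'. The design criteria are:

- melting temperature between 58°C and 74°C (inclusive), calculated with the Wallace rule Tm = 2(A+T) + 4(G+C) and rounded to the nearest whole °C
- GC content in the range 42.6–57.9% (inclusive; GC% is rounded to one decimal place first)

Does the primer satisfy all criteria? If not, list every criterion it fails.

Base counts: A=10, T=5, G=3, C=6 (length 24).
Tm: Tm = 2·15 + 4·9 = 66°C ✓
GC content: GC 9/24 = 37.5%, outside 42.6–57.9% ✗

Fails: GC content.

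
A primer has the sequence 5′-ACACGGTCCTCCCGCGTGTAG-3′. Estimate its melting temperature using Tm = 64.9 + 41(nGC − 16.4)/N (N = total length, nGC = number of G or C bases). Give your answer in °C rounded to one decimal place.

Base counts: A=3, T=4, G=6, C=8; G+C = 14, N = 21.
Tm = 64.9 + 41·(14 − 16.4)/21 = 64.9 + -98.40/21 = 60.2°C.

60.2°C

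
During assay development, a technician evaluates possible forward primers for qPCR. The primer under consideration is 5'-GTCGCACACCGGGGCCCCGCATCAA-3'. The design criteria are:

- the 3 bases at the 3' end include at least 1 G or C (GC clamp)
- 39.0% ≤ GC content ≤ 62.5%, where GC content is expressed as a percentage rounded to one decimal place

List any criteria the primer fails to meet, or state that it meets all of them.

Base counts: A=5, T=2, G=7, C=11 (length 25).
GC clamp: 3' end CAA has 1 G/C ✓
GC content: GC 18/25 = 72.0%, outside 39.0–62.5% ✗

Fails: GC content.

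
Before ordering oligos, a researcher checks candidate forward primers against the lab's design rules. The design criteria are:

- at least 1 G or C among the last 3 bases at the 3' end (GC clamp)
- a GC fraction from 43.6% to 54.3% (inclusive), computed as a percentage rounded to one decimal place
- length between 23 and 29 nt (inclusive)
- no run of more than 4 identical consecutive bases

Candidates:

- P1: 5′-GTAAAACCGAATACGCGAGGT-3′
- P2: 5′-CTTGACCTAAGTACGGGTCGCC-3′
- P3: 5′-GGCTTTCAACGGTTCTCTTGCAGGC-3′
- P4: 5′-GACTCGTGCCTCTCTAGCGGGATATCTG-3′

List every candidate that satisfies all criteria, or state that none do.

P1 (21 nt, A=8 T=3 G=6 C=4): 3' end GGT has 2 G/C ✓; GC 10/21 = 47.6% ✓; length 21, outside 23–29 ✗; longest run = 4 ✓ — fails.
P2 (22 nt, A=4 T=5 G=6 C=7): 3' end GCC has 3 G/C ✓; GC 13/22 = 59.1%, outside 43.6–54.3% ✗; length 22, outside 23–29 ✗; longest run = 3 ✓ — fails.
P3 (25 nt, A=3 T=8 G=7 C=7): 3' end GGC has 3 G/C ✓; GC 14/25 = 56.0%, outside 43.6–54.3% ✗; length 25 ✓; longest run = 3 ✓ — fails.
P4 (28 nt, A=4 T=8 G=8 C=8): 3' end CTG has 2 G/C ✓; GC 16/28 = 57.1%, outside 43.6–54.3% ✗; length 28 ✓; longest run = 3 ✓ — fails.

None of the candidates satisfy all criteria.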